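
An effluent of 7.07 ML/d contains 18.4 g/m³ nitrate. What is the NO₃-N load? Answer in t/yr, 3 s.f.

47.5 t/yr

7.07 ML/d = 0.08183 m³/s.
Mass flux = Q·C = 0.08183 m³/s × 18.4 g/m³ = 1.506 g/s.
= 1.506 g/s × 31.56 = 47.51 t/yr.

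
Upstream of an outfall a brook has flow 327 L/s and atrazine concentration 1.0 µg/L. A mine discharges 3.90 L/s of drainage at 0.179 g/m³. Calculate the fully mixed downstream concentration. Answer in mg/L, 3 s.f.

0.00310 mg/L

3.90 L/s = 0.0039 m³/s.
327 L/s = 0.327 m³/s.
1.0 µg/L = 0.001 mg/L.
Flow-weighted mixing gives C = (0.0039·0.179 + 0.327·0.001) / (0.0039 + 0.327) = 0.001025/0.3309 = 0.003098 mg/L.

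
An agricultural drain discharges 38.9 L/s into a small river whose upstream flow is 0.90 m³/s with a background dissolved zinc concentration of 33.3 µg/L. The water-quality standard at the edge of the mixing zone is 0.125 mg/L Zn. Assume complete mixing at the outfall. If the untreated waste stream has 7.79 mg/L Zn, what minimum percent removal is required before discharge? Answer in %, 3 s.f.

38.9 L/s = 0.0389 m³/s.
33.3 µg/L = 0.0333 mg/L.
Mass balance: 0.125·0.9389 = 0.0389·Cₑ + 0.9·0.0333.
Cₑ = (0.1174 − 0.02997) / 0.0389 = 2.247 mg/L.
Required removal = 1 − 2.247/7.79 = 71.16 %.

71.2 %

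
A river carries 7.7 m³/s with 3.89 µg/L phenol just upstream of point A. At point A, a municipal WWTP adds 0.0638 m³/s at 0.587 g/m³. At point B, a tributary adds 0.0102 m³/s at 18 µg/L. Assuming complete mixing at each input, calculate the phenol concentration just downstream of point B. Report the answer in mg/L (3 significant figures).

0.00869 mg/L

3.89 µg/L = 0.00389 mg/L.
After input A: C = (7.7·0.00389 + 0.0638·0.587) / 7.764 = 0.008682 mg/L.
18 µg/L = 0.018 mg/L.
After input B: C = (7.764·0.008682 + 0.0102·0.018) / 7.774 = 0.008694 mg/L.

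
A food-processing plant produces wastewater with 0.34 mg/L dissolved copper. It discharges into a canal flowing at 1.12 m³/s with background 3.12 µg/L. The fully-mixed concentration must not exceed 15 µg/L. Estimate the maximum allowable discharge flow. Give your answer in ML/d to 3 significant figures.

3.12 µg/L = 0.00312 mg/L.
15 µg/L = 0.015 mg/L.
Mass balance at complete mixing: C_std·(Q_w + Q_r) = Q_w·C_e + Q_r·C_b.
Rearranging, Q_w = Q_r·(C_std − C_b)/(C_e − C_std) = 1.12·(0.015 − 0.00312) / (0.34 − 0.015) = 0.04094 m³/s.
= 3.537 ML/d.

3.54 ML/d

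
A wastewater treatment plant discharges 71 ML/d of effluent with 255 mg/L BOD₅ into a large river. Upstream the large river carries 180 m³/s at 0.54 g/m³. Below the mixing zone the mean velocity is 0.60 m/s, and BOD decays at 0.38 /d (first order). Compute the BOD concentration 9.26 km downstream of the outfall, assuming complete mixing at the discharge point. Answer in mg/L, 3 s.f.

1.59 mg/L

71 ML/d = 0.8218 m³/s.
After complete mixing, C₀ = (0.8218·255 + 180·0.54) / 180.8 = 1.696 mg/L.
Travel time t = 9260 m / 0.60 m/s = 1.543e+04 s = 0.1786 d.
C = 1.696·exp(−0.38·0.1786) = 1.696·0.9344 = 1.585 mg/L.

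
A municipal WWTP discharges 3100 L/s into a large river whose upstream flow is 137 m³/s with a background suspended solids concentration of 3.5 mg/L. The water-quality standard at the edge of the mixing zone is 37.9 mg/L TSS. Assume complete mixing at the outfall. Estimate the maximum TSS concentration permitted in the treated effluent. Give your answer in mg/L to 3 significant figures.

3100 L/s = 3.1 m³/s.
Mass balance: 37.9·140.1 = 3.1·Cₑ + 137·3.5.
Cₑ = (5310 − 479.5) / 3.1 = 1558 mg/L.

1560 mg/L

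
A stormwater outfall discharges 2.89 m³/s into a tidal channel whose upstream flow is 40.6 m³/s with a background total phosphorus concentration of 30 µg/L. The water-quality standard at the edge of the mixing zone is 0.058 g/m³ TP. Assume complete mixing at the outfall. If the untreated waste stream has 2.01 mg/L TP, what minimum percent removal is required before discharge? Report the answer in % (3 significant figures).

77.5 %

30 µg/L = 0.03 mg/L.
Mass balance: 0.058·43.49 = 2.89·Cₑ + 40.6·0.03.
Cₑ = (2.522 − 1.218) / 2.89 = 0.4514 mg/L.
Required removal = 1 − 0.4514/2.01 = 77.54 %.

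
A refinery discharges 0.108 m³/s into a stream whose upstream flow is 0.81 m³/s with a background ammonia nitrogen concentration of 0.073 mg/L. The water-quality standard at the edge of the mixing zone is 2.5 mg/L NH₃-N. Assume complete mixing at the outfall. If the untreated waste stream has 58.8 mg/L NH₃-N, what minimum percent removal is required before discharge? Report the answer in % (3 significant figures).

64.8 %

Mass balance: 2.5·0.918 = 0.108·Cₑ + 0.81·0.073.
Cₑ = (2.295 − 0.05913) / 0.108 = 20.7 mg/L.
Required removal = 1 − 20.7/58.8 = 64.79 %.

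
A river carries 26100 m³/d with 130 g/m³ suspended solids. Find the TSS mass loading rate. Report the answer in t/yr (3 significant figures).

26100 m³/d = 0.3021 m³/s.
Mass flux = Q·C = 0.3021 m³/s × 130 g/m³ = 39.27 g/s.
= 39.27 g/s × 31.56 = 1239 t/yr.

1240 t/yr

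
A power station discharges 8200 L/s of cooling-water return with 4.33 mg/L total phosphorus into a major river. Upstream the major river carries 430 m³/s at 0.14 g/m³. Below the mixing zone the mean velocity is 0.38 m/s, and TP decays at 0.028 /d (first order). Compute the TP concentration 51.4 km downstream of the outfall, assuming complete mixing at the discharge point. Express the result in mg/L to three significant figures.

0.209 mg/L

8200 L/s = 8.2 m³/s.
After complete mixing, C₀ = (8.2·4.33 + 430·0.14) / 438.2 = 0.2184 mg/L.
Travel time t = 5.14e+04 m / 0.38 m/s = 1.353e+05 s = 1.566 d.
C = 0.2184·exp(−0.028·1.566) = 0.2184·0.9571 = 0.209 mg/L.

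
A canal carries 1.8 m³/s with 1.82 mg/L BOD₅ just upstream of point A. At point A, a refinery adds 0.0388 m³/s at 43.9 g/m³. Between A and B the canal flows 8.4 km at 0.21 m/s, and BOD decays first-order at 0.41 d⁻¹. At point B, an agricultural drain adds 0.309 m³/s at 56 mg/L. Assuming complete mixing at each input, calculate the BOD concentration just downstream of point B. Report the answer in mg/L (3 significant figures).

After input A: C = (1.8·1.82 + 0.0388·43.9) / 1.839 = 2.708 mg/L.
Over the 8.4 km reach to input B (t = 4e+04 s = 0.463 d), decay gives C = 2.708·exp(−0.41·0.463) = 2.24 mg/L.
After input B: C = (1.839·2.24 + 0.309·56) / 2.148 = 9.974 mg/L.

9.97 mg/L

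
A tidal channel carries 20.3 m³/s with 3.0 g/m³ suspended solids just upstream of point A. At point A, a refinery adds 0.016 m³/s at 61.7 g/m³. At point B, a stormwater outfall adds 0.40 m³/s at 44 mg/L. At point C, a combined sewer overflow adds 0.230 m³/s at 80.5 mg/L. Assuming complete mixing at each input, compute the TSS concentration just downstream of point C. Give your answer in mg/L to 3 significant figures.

4.68 mg/L

After input A: C = (20.3·3 + 0.016·61.7) / 20.32 = 3.046 mg/L.
After input B: C = (20.32·3.046 + 0.4·44) / 20.72 = 3.837 mg/L.
After input C: C = (20.72·3.837 + 0.23·80.5) / 20.95 = 4.679 mg/L.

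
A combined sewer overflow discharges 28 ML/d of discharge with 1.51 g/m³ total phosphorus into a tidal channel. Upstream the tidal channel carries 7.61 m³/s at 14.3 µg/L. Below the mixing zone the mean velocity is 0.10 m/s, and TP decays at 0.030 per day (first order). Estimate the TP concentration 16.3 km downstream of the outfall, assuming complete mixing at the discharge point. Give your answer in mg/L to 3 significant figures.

0.0712 mg/L

28 ML/d = 0.3241 m³/s.
14.3 µg/L = 0.0143 mg/L.
After complete mixing, C₀ = (0.3241·1.51 + 7.61·0.0143) / 7.934 = 0.07539 mg/L.
Travel time t = 1.63e+04 m / 0.10 m/s = 1.63e+05 s = 1.887 d.
C = 0.07539·exp(−0.030·1.887) = 0.07539·0.945 = 0.07124 mg/L.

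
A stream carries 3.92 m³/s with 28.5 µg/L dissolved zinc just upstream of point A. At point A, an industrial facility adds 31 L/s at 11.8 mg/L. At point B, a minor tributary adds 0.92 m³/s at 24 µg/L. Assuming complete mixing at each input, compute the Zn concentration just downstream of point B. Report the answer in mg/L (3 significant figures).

0.103 mg/L

28.5 µg/L = 0.0285 mg/L.
31 L/s = 0.031 m³/s.
After input A: C = (3.92·0.0285 + 0.031·11.8) / 3.951 = 0.1209 mg/L.
24 µg/L = 0.024 mg/L.
After input B: C = (3.951·0.1209 + 0.92·0.024) / 4.871 = 0.1026 mg/L.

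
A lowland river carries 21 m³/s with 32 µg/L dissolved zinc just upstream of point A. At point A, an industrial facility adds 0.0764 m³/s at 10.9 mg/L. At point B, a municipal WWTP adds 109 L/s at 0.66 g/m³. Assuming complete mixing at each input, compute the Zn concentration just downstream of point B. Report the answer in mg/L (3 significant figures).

0.0744 mg/L

32 µg/L = 0.032 mg/L.
After input A: C = (21·0.032 + 0.0764·10.9) / 21.08 = 0.0714 mg/L.
109 L/s = 0.109 m³/s.
After input B: C = (21.08·0.0714 + 0.109·0.66) / 21.19 = 0.07442 mg/L.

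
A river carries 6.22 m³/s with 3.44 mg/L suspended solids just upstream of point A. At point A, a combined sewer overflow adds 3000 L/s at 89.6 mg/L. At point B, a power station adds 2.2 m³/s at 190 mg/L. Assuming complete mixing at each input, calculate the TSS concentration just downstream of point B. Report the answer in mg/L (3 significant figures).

62.0 mg/L

3000 L/s = 3 m³/s.
After input A: C = (6.22·3.44 + 3·89.6) / 9.22 = 31.47 mg/L.
After input B: C = (9.22·31.47 + 2.2·190) / 11.42 = 62.01 mg/L.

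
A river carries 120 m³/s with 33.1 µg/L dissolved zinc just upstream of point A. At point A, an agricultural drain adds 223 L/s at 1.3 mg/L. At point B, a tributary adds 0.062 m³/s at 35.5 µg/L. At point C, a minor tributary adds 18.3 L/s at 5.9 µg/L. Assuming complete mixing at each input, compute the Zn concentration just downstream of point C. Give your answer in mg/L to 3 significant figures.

0.0354 mg/L

33.1 µg/L = 0.0331 mg/L.
223 L/s = 0.223 m³/s.
After input A: C = (120·0.0331 + 0.223·1.3) / 120.2 = 0.03545 mg/L.
35.5 µg/L = 0.0355 mg/L.
After input B: C = (120.2·0.03545 + 0.062·0.0355) / 120.3 = 0.03545 mg/L.
18.3 L/s = 0.0183 m³/s.
5.9 µg/L = 0.0059 mg/L.
After input C: C = (120.3·0.03545 + 0.0183·0.0059) / 120.3 = 0.03545 mg/L.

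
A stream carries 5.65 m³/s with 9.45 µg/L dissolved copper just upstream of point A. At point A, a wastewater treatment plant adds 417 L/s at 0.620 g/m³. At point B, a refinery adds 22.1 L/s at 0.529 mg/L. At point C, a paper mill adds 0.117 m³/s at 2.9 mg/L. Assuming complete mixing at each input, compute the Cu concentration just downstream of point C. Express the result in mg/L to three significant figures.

0.107 mg/L

9.45 µg/L = 0.00945 mg/L.
417 L/s = 0.417 m³/s.
After input A: C = (5.65·0.00945 + 0.417·0.62) / 6.067 = 0.05141 mg/L.
22.1 L/s = 0.0221 m³/s.
After input B: C = (6.067·0.05141 + 0.0221·0.529) / 6.089 = 0.05315 mg/L.
After input C: C = (6.089·0.05315 + 0.117·2.9) / 6.206 = 0.1068 mg/L.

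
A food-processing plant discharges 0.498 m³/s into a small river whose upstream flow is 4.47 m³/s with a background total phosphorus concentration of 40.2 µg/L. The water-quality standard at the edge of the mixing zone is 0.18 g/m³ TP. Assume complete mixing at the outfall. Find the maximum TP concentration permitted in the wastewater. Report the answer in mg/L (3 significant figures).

1.43 mg/L

40.2 µg/L = 0.0402 mg/L.
Mass balance: 0.18·4.968 = 0.498·Cₑ + 4.47·0.0402.
Cₑ = (0.8942 − 0.1797) / 0.498 = 1.435 mg/L.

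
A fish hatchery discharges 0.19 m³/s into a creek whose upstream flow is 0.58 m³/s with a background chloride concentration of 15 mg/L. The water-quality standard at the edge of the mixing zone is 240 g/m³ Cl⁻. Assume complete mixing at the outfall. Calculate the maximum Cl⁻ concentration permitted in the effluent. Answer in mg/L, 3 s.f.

927 mg/L

Mass balance: 240·0.77 = 0.19·Cₑ + 0.58·15.
Cₑ = (184.8 − 8.7) / 0.19 = 926.8 mg/L.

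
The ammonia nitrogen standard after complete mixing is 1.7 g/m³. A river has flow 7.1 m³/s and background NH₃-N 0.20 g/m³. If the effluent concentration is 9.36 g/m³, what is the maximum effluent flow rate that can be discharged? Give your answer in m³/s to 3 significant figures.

1.39 m³/s

Mass balance at complete mixing: C_std·(Q_w + Q_r) = Q_w·C_e + Q_r·C_b.
Rearranging, Q_w = Q_r·(C_std − C_b)/(C_e − C_std) = 7.1·(1.7 − 0.2) / (9.36 − 1.7) = 1.39 m³/s.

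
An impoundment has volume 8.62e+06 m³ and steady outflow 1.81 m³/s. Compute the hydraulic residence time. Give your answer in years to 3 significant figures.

0.151 yr

Q = 1.81 m³/s × 3.156e+07 s/yr = 5.712e+07 m³/yr.
Hydraulic residence time τ = V/Q = 8.62e+06/5.712e+07 = 0.1509 yr.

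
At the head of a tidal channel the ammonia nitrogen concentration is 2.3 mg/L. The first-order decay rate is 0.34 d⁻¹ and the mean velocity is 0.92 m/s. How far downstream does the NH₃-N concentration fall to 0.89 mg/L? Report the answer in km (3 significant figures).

222 km

From C = C₀·e^(−kt), t = ln(C₀/C)/k = ln(2.3/0.89)/0.34 = 0.9494/0.34 = 2.792 d.
Distance = v·t = 0.92 m/s × 2.413e+05 s = 2.22e+05 m = 222 km.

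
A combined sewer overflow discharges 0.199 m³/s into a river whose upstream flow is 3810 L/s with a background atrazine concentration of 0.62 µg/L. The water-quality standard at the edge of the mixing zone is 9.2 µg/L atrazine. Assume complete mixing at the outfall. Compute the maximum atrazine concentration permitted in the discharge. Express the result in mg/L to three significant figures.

0.173 mg/L

3810 L/s = 3.81 m³/s.
0.62 µg/L = 0.00062 mg/L.
9.2 µg/L = 0.0092 mg/L.
Mass balance: 0.0092·4.009 = 0.199·Cₑ + 3.81·0.00062.
Cₑ = (0.03688 − 0.002362) / 0.199 = 0.1735 mg/L.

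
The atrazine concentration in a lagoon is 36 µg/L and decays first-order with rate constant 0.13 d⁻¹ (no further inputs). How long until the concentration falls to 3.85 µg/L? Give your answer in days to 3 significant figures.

t = ln(C₀/C)/k = ln(36/3.85)/0.13 = 2.235/0.13 = 17.2 d.

17.2 d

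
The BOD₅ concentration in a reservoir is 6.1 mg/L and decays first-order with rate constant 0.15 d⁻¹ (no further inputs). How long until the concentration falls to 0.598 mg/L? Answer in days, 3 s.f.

15.5 d

t = ln(C₀/C)/k = ln(6.1/0.598)/0.15 = 2.322/0.15 = 15.48 d.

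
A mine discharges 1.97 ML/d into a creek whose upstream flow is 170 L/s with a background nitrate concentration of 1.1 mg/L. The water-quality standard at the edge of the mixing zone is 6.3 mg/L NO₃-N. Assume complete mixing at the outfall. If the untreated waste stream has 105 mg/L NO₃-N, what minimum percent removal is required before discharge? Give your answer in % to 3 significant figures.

1.97 ML/d = 0.0228 m³/s.
170 L/s = 0.17 m³/s.
Mass balance: 6.3·0.1928 = 0.0228·Cₑ + 0.17·1.1.
Cₑ = (1.215 − 0.187) / 0.0228 = 45.07 mg/L.
Required removal = 1 − 45.07/105 = 57.08 %.

57.1 %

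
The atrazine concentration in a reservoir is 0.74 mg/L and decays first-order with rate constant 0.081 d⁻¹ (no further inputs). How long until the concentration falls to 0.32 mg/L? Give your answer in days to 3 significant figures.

t = ln(C₀/C)/k = ln(0.74/0.32)/0.081 = 0.8383/0.081 = 10.35 d.

10.3 d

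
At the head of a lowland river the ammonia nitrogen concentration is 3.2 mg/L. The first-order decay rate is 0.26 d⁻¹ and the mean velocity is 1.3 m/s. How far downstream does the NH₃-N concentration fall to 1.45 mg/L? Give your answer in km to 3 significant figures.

342 km

From C = C₀·e^(−kt), t = ln(C₀/C)/k = ln(3.2/1.45)/0.26 = 0.7916/0.26 = 3.045 d.
Distance = v·t = 1.3 m/s × 2.631e+05 s = 3.42e+05 m = 342 km.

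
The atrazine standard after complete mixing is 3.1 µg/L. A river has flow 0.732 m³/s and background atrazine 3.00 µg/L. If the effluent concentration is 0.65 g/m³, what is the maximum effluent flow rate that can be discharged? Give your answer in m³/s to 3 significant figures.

0.000113 m³/s

3.00 µg/L = 0.003 mg/L.
3.1 µg/L = 0.0031 mg/L.
Mass balance at complete mixing: C_std·(Q_w + Q_r) = Q_w·C_e + Q_r·C_b.
Rearranging, Q_w = Q_r·(C_std − C_b)/(C_e − C_std) = 0.732·(0.0031 − 0.003) / (0.65 − 0.0031) = 0.0001132 m³/s.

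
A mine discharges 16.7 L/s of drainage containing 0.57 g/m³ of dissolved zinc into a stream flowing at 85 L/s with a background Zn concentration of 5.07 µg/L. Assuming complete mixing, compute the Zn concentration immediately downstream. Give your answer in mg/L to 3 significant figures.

0.0978 mg/L

16.7 L/s = 0.0167 m³/s.
85 L/s = 0.085 m³/s.
5.07 µg/L = 0.00507 mg/L.
Flow-weighted mixing gives C = (0.0167·0.57 + 0.085·0.00507) / (0.0167 + 0.085) = 0.00995/0.1017 = 0.09784 mg/L.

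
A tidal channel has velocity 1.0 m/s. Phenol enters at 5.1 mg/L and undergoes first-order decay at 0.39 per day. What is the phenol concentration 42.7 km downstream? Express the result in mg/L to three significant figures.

Travel time t = 42.7 km / 1.0 m/s = 4.27e+04/1.0 = 4.27e+04 s = 0.4942 d.
First-order decay: C = 5.1·exp(−0.39·0.4942) = 5.1·0.8247 = 4.206 mg/L.

4.21 mg/L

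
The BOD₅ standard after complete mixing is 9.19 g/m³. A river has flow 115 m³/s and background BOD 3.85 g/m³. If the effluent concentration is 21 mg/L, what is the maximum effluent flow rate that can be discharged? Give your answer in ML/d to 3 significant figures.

4490 ML/d

Mass balance at complete mixing: C_std·(Q_w + Q_r) = Q_w·C_e + Q_r·C_b.
Rearranging, Q_w = Q_r·(C_std − C_b)/(C_e − C_std) = 115·(9.19 − 3.85) / (21 − 9.19) = 52 m³/s.
= 4493 ML/d.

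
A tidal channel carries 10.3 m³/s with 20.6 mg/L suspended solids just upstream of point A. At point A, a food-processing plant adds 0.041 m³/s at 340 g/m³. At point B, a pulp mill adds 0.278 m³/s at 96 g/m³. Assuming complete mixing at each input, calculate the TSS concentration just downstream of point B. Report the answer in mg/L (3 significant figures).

After input A: C = (10.3·20.6 + 0.041·340) / 10.34 = 21.87 mg/L.
After input B: C = (10.34·21.87 + 0.278·96) / 10.62 = 23.81 mg/L.

23.8 mg/L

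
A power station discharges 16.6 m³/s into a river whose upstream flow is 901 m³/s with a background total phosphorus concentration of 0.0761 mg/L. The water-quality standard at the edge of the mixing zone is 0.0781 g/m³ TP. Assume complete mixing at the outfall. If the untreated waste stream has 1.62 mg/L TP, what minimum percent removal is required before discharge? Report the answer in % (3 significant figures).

Mass balance: 0.0781·917.6 = 16.6·Cₑ + 901·0.0761.
Cₑ = (71.66 − 68.57) / 16.6 = 0.1867 mg/L.
Required removal = 1 − 0.1867/1.62 = 88.48 %.

88.5 %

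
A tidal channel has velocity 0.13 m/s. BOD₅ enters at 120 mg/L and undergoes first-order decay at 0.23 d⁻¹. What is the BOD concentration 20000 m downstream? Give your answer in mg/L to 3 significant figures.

79.7 mg/L

Travel time t = 20000 m / 0.13 m/s = 2e+04/0.13 = 1.538e+05 s = 1.781 d.
First-order decay: C = 120·exp(−0.23·1.781) = 120·0.664 = 79.67 mg/L.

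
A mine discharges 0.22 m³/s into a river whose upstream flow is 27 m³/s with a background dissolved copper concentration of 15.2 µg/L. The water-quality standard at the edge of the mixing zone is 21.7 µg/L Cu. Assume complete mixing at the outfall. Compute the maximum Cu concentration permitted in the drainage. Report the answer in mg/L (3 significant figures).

0.819 mg/L

15.2 µg/L = 0.0152 mg/L.
21.7 µg/L = 0.0217 mg/L.
Mass balance: 0.0217·27.22 = 0.22·Cₑ + 27·0.0152.
Cₑ = (0.5907 − 0.4104) / 0.22 = 0.8194 mg/L.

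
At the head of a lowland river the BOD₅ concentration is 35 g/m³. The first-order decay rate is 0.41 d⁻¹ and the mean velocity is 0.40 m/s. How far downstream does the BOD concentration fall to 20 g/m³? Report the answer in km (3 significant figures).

From C = C₀·e^(−kt), t = ln(C₀/C)/k = ln(35/20)/0.41 = 0.5596/0.41 = 1.365 d.
Distance = v·t = 0.40 m/s × 1.179e+05 s = 4.717e+04 m = 47.17 km.

47.2 km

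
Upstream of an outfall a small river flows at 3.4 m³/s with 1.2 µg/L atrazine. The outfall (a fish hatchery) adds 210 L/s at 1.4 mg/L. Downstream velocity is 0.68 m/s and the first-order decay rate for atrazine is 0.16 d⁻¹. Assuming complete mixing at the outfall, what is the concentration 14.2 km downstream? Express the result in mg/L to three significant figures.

0.0794 mg/L

210 L/s = 0.21 m³/s.
1.2 µg/L = 0.0012 mg/L.
After complete mixing, C₀ = (0.21·1.4 + 3.4·0.0012) / 3.61 = 0.08257 mg/L.
Travel time t = 1.42e+04 m / 0.68 m/s = 2.088e+04 s = 0.2417 d.
C = 0.08257·exp(−0.16·0.2417) = 0.08257·0.9621 = 0.07944 mg/L.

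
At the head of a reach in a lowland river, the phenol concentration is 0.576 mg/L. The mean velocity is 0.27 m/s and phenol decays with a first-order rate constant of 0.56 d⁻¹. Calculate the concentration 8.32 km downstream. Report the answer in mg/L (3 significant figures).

Travel time t = 8.32 km / 0.27 m/s = 8320/0.27 = 3.081e+04 s = 0.3567 d.
First-order decay: C = 0.576·exp(−0.56·0.3567) = 0.576·0.819 = 0.4717 mg/L.

0.472 mg/L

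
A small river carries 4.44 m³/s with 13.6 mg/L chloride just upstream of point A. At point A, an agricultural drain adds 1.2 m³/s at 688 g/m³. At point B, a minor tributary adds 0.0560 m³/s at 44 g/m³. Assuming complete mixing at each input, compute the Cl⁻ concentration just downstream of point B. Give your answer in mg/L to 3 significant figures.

156 mg/L

After input A: C = (4.44·13.6 + 1.2·688) / 5.64 = 157.1 mg/L.
After input B: C = (5.64·157.1 + 0.056·44) / 5.696 = 156 mg/L.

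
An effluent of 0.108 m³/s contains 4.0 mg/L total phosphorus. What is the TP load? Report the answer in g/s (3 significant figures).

Mass flux = Q·C = 0.108 m³/s × 4 g/m³ = 0.432 g/s.

0.432 g/s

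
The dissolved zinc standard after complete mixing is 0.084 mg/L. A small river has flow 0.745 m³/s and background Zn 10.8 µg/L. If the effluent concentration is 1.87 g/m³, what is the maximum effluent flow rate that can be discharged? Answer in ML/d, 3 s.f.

10.8 µg/L = 0.0108 mg/L.
Mass balance at complete mixing: C_std·(Q_w + Q_r) = Q_w·C_e + Q_r·C_b.
Rearranging, Q_w = Q_r·(C_std − C_b)/(C_e − C_std) = 0.745·(0.084 − 0.0108) / (1.87 − 0.084) = 0.03053 m³/s.
= 2.638 ML/d.

2.64 ML/d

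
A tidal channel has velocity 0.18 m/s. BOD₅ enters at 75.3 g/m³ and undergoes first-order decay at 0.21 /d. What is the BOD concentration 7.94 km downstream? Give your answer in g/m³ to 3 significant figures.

67.6 g/m³

Travel time t = 7.94 km / 0.18 m/s = 7940/0.18 = 4.411e+04 s = 0.5105 d.
First-order decay: C = 75.3·exp(−0.21·0.5105) = 75.3·0.8983 = 67.64 g/m³.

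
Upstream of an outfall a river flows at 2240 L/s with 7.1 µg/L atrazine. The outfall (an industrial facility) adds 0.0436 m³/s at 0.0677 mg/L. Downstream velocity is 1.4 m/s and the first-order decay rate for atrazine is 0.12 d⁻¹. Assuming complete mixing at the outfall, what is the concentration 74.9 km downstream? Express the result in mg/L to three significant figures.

2240 L/s = 2.24 m³/s.
7.1 µg/L = 0.0071 mg/L.
After complete mixing, C₀ = (0.0436·0.0677 + 2.24·0.0071) / 2.284 = 0.008257 mg/L.
Travel time t = 7.49e+04 m / 1.4 m/s = 5.35e+04 s = 0.6192 d.
C = 0.008257·exp(−0.12·0.6192) = 0.008257·0.9284 = 0.007666 mg/L.

0.00767 mg/L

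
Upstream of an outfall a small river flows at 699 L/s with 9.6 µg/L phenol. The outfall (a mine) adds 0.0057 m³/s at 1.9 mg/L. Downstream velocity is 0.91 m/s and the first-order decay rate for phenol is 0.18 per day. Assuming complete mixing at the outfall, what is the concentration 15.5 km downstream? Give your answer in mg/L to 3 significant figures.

699 L/s = 0.699 m³/s.
9.6 µg/L = 0.0096 mg/L.
After complete mixing, C₀ = (0.0057·1.9 + 0.699·0.0096) / 0.7047 = 0.02489 mg/L.
Travel time t = 1.55e+04 m / 0.91 m/s = 1.703e+04 s = 0.1971 d.
C = 0.02489·exp(−0.18·0.1971) = 0.02489·0.9651 = 0.02402 mg/L.

0.0240 mg/L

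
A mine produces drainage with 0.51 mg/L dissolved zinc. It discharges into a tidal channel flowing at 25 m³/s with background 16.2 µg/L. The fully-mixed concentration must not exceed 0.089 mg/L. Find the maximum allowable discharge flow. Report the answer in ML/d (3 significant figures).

16.2 µg/L = 0.0162 mg/L.
Mass balance at complete mixing: C_std·(Q_w + Q_r) = Q_w·C_e + Q_r·C_b.
Rearranging, Q_w = Q_r·(C_std − C_b)/(C_e − C_std) = 25·(0.089 − 0.0162) / (0.51 − 0.089) = 4.323 m³/s.
= 373.5 ML/d.

374 ML/d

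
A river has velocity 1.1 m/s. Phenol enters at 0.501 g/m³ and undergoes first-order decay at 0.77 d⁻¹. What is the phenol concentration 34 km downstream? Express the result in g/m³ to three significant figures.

0.380 g/m³

Travel time t = 34 km / 1.1 m/s = 3.4e+04/1.1 = 3.091e+04 s = 0.3577 d.
First-order decay: C = 0.501·exp(−0.77·0.3577) = 0.501·0.7592 = 0.3804 g/m³.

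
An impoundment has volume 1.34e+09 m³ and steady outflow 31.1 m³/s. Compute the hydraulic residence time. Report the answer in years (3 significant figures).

Q = 31.1 m³/s × 3.156e+07 s/yr = 9.814e+08 m³/yr.
Hydraulic residence time τ = V/Q = 1.34e+09/9.814e+08 = 1.365 yr.

1.37 yr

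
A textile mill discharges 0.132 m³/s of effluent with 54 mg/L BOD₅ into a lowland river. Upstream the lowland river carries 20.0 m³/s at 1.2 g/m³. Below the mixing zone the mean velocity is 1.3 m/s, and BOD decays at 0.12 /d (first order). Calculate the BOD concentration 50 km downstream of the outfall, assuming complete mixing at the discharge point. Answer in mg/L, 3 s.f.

1.47 mg/L

After complete mixing, C₀ = (0.132·54 + 20·1.2) / 20.13 = 1.546 mg/L.
Travel time t = 5e+04 m / 1.3 m/s = 3.846e+04 s = 0.4452 d.
C = 1.546·exp(−0.12·0.4452) = 1.546·0.948 = 1.466 mg/L.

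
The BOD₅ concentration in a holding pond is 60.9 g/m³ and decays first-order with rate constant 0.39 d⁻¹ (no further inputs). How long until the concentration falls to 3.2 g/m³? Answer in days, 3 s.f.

7.55 d

t = ln(C₀/C)/k = ln(60.9/3.2)/0.39 = 2.946/0.39 = 7.554 d.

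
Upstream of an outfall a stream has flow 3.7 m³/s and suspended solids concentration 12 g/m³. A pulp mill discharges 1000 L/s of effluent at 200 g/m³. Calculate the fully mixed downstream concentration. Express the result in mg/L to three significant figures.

1000 L/s = 1 m³/s.
By mass balance at complete mixing, C = (1·200 + 3.7·12) / (1 + 3.7) = 244.4/4.7 = 52 mg/L.

52.0 mg/L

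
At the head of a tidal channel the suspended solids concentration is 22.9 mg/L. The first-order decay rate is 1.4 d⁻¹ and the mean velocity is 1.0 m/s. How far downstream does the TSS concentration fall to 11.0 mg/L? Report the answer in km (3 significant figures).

From C = C₀·e^(−kt), t = ln(C₀/C)/k = ln(22.9/11.0)/1.4 = 0.7332/1.4 = 0.5237 d.
Distance = v·t = 1.0 m/s × 4.525e+04 s = 4.525e+04 m = 45.25 km.

45.3 km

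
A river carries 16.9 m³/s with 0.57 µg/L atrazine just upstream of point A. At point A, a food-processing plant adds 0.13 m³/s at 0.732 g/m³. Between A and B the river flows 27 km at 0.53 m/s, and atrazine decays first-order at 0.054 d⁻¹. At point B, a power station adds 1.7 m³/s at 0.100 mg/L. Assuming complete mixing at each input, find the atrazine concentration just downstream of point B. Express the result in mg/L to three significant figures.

0.0145 mg/L

0.57 µg/L = 0.00057 mg/L.
After input A: C = (16.9·0.00057 + 0.13·0.732) / 17.03 = 0.006153 mg/L.
Over the 27 km reach to input B (t = 5.094e+04 s = 0.5896 d), decay gives C = 0.006153·exp(−0.054·0.5896) = 0.005961 mg/L.
After input B: C = (17.03·0.005961 + 1.7·0.1) / 18.73 = 0.0145 mg/L.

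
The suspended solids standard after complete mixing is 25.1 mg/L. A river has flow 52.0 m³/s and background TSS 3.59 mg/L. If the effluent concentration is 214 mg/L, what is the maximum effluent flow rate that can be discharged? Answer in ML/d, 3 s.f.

512 ML/d

Mass balance at complete mixing: C_std·(Q_w + Q_r) = Q_w·C_e + Q_r·C_b.
Rearranging, Q_w = Q_r·(C_std − C_b)/(C_e − C_std) = 52.0·(25.1 − 3.59) / (214 − 25.1) = 5.921 m³/s.
= 511.6 ML/d.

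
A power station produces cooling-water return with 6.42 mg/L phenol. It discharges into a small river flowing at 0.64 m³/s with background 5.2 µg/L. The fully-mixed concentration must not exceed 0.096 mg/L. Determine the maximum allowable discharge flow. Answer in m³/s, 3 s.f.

0.00919 m³/s

5.2 µg/L = 0.0052 mg/L.
Mass balance at complete mixing: C_std·(Q_w + Q_r) = Q_w·C_e + Q_r·C_b.
Rearranging, Q_w = Q_r·(C_std − C_b)/(C_e − C_std) = 0.64·(0.096 − 0.0052) / (6.42 − 0.096) = 0.009189 m³/s.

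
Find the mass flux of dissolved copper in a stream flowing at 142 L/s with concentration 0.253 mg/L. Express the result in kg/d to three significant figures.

142 L/s = 0.142 m³/s.
Mass flux = Q·C = 0.142 m³/s × 0.253 g/m³ = 0.03593 g/s.
= 0.03593 g/s × 86.4 = 3.104 kg/d.

3.10 kg/d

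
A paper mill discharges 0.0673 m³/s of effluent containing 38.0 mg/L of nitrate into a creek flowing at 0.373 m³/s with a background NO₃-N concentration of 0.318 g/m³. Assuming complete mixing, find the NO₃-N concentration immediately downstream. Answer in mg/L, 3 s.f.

Flow-weighted mixing gives C = (0.0673·38 + 0.373·0.318) / (0.0673 + 0.373) = 2.676/0.4403 = 6.078 mg/L.

6.08 mg/L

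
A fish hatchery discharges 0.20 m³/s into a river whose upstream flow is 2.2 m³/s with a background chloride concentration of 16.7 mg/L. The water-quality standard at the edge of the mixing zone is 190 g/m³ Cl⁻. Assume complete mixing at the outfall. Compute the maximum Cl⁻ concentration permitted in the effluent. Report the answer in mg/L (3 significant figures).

Mass balance: 190·2.4 = 0.2·Cₑ + 2.2·16.7.
Cₑ = (456 − 36.74) / 0.2 = 2096 mg/L.

2100 mg/L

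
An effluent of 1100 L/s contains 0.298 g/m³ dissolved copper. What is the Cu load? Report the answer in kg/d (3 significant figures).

28.3 kg/d

1100 L/s = 1.1 m³/s.
Mass flux = Q·C = 1.1 m³/s × 0.298 g/m³ = 0.3278 g/s.
= 0.3278 g/s × 86.4 = 28.32 kg/d.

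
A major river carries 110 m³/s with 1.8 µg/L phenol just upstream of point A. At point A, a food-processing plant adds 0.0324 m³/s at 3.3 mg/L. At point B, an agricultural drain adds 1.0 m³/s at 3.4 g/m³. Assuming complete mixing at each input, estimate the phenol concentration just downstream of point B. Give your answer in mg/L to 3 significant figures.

1.8 µg/L = 0.0018 mg/L.
After input A: C = (110·0.0018 + 0.0324·3.3) / 110 = 0.002771 mg/L.
After input B: C = (110·0.002771 + 1·3.4) / 111 = 0.03337 mg/L.

0.0334 mg/L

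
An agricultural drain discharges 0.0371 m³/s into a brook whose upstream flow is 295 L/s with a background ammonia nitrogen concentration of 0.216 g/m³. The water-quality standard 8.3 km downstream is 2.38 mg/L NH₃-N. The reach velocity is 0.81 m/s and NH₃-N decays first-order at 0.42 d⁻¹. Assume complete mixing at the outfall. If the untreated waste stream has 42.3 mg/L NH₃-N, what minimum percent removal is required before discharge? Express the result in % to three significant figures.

295 L/s = 0.295 m³/s.
Travel time to the compliance point: t = 8300/0.81 = 1.025e+04 s = 0.1186 d; decay factor exp(−0.42·0.1186) = 0.9514.
So the concentration just after mixing may be at most 2.38/0.9514 = 2.502 mg/L.
Mass balance: 2.502·0.3321 = 0.0371·Cₑ + 0.295·0.216.
Cₑ = (0.8308 − 0.06372) / 0.0371 = 20.68 mg/L.
Required removal = 1 − 20.68/42.3 = 51.12 %.

51.1 %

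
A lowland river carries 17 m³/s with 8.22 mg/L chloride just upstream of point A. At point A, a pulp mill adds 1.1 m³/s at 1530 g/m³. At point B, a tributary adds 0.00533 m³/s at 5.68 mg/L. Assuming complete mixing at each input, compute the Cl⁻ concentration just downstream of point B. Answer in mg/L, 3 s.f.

After input A: C = (17·8.22 + 1.1·1530) / 18.1 = 100.7 mg/L.
After input B: C = (18.1·100.7 + 0.00533·5.68) / 18.11 = 100.7 mg/L.

101 mg/L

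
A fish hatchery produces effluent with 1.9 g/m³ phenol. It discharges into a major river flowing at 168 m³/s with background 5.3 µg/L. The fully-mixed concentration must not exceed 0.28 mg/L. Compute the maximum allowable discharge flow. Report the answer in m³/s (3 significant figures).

28.5 m³/s

5.3 µg/L = 0.0053 mg/L.
Mass balance at complete mixing: C_std·(Q_w + Q_r) = Q_w·C_e + Q_r·C_b.
Rearranging, Q_w = Q_r·(C_std − C_b)/(C_e − C_std) = 168·(0.28 − 0.0053) / (1.9 − 0.28) = 28.49 m³/s.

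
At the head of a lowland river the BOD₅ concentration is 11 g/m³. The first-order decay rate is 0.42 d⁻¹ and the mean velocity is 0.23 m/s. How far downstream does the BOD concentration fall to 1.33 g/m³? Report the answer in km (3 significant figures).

From C = C₀·e^(−kt), t = ln(C₀/C)/k = ln(11/1.33)/0.42 = 2.113/0.42 = 5.03 d.
Distance = v·t = 0.23 m/s × 4.346e+05 s = 9.996e+04 m = 99.96 km.

100 km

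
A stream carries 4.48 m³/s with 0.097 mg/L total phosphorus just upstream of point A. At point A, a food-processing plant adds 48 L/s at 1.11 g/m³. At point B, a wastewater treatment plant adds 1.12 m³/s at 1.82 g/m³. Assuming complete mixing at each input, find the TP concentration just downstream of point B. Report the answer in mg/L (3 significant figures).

0.447 mg/L

48 L/s = 0.048 m³/s.
After input A: C = (4.48·0.097 + 0.048·1.11) / 4.528 = 0.1077 mg/L.
After input B: C = (4.528·0.1077 + 1.12·1.82) / 5.648 = 0.4473 mg/L.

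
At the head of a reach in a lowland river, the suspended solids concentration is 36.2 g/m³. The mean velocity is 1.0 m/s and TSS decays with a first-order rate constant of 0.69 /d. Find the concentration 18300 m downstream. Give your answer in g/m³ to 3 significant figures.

31.3 g/m³

Travel time t = 18300 m / 1.0 m/s = 1.83e+04/1.0 = 1.83e+04 s = 0.2118 d.
First-order decay: C = 36.2·exp(−0.69·0.2118) = 36.2·0.864 = 31.28 g/m³.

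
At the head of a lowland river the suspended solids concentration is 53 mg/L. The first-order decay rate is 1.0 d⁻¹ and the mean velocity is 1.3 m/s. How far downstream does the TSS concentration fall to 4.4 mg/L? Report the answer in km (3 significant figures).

From C = C₀·e^(−kt), t = ln(C₀/C)/k = ln(53/4.4)/1.0 = 2.489/1.0 = 2.489 d.
Distance = v·t = 1.3 m/s × 2.15e+05 s = 2.795e+05 m = 279.5 km.

280 km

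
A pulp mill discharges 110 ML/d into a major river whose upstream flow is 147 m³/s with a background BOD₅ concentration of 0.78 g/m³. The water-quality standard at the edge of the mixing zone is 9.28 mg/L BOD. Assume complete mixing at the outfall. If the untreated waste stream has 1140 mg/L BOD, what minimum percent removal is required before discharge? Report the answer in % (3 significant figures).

13.1 %

110 ML/d = 1.273 m³/s.
Mass balance: 9.28·148.3 = 1.273·Cₑ + 147·0.78.
Cₑ = (1376 − 114.7) / 1.273 = 990.7 mg/L.
Required removal = 1 − 990.7/1140 = 13.1 %.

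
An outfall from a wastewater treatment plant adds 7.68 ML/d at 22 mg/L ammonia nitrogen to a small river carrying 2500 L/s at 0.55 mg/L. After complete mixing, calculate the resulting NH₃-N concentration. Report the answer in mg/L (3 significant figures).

7.68 ML/d = 0.08889 m³/s.
2500 L/s = 2.5 m³/s.
Flow-weighted mixing gives C = (0.08889·22 + 2.5·0.55) / (0.08889 + 2.5) = 3.331/2.589 = 1.286 mg/L.

1.29 mg/L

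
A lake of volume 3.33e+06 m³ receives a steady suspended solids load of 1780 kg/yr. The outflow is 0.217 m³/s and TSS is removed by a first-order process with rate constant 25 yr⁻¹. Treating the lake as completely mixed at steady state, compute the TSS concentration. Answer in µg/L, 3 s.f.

Outflow Q = 0.217 m³/s × 3.156e+07 s/yr = 6.848e+06 m³/yr.
Steady-state CSTR mass balance: W = Q·C + k·V·C, so C = W/(Q + kV).
Q + kV = 6.848e+06 + 25·3.33e+06 = 9.01e+07 m³/yr.
C = 1780/9.01e+07 = 1.976e-05 kg/m³ = 0.01976 mg/L = 19.76 µg/L.

19.8 µg/L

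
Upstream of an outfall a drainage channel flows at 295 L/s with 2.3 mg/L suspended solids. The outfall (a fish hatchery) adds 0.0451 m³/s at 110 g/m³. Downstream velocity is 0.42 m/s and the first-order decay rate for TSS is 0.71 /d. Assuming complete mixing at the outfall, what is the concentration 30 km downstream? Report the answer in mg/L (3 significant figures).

295 L/s = 0.295 m³/s.
After complete mixing, C₀ = (0.0451·110 + 0.295·2.3) / 0.3401 = 16.58 mg/L.
Travel time t = 3e+04 m / 0.42 m/s = 7.143e+04 s = 0.8267 d.
C = 16.58·exp(−0.71·0.8267) = 16.58·0.556 = 9.22 mg/L.

9.22 mg/L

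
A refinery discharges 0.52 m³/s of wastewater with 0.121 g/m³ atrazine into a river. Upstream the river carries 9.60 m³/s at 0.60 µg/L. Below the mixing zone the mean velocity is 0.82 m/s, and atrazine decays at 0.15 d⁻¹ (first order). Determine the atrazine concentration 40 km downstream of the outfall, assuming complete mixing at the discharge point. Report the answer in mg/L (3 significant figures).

0.00624 mg/L

0.60 µg/L = 0.0006 mg/L.
After complete mixing, C₀ = (0.52·0.121 + 9.6·0.0006) / 10.12 = 0.006787 mg/L.
Travel time t = 4e+04 m / 0.82 m/s = 4.878e+04 s = 0.5646 d.
C = 0.006787·exp(−0.15·0.5646) = 0.006787·0.9188 = 0.006235 mg/L.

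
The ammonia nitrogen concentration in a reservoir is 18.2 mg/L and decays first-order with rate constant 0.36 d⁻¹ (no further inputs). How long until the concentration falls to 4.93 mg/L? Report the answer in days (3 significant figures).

3.63 d

t = ln(C₀/C)/k = ln(18.2/4.93)/0.36 = 1.306/0.36 = 3.628 d.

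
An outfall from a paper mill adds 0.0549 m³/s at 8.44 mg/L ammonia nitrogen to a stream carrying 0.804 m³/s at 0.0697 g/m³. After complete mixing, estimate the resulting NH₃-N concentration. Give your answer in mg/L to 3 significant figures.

0.605 mg/L

Flow-weighted mixing gives C = (0.0549·8.44 + 0.804·0.0697) / (0.0549 + 0.804) = 0.5194/0.8589 = 0.6047 mg/L.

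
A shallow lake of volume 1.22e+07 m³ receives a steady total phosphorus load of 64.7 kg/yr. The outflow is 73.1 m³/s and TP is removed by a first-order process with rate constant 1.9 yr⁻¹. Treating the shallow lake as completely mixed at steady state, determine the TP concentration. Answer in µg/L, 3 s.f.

0.0278 µg/L

Outflow Q = 73.1 m³/s × 3.156e+07 s/yr = 2.307e+09 m³/yr.
Steady-state CSTR mass balance: W = Q·C + k·V·C, so C = W/(Q + kV).
Q + kV = 2.307e+09 + 1.9·1.22e+07 = 2.33e+09 m³/yr.
C = 64.7/2.33e+09 = 2.777e-08 kg/m³ = 2.777e-05 mg/L = 0.02777 µg/L.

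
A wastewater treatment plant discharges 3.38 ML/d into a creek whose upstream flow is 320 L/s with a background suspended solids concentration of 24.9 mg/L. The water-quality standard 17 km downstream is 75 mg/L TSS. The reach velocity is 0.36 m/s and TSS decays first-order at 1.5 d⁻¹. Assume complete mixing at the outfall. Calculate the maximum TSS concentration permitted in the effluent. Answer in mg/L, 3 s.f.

3.38 ML/d = 0.03912 m³/s.
320 L/s = 0.32 m³/s.
Travel time to the compliance point: t = 1.7e+04/0.36 = 4.722e+04 s = 0.5466 d; decay factor exp(−1.5·0.5466) = 0.4405.
So the concentration just after mixing may be at most 75/0.4405 = 170.3 mg/L.
Mass balance: 170.3·0.3591 = 0.03912·Cₑ + 0.32·24.9.
Cₑ = (61.14 − 7.968) / 0.03912 = 1359 mg/L.

1360 mg/L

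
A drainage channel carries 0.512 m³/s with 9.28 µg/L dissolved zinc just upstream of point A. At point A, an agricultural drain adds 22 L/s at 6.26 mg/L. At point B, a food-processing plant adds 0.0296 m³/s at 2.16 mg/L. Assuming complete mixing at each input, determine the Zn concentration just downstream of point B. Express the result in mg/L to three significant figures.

0.366 mg/L

9.28 µg/L = 0.00928 mg/L.
22 L/s = 0.022 m³/s.
After input A: C = (0.512·0.00928 + 0.022·6.26) / 0.534 = 0.2668 mg/L.
After input B: C = (0.534·0.2668 + 0.0296·2.16) / 0.5636 = 0.3662 mg/L.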